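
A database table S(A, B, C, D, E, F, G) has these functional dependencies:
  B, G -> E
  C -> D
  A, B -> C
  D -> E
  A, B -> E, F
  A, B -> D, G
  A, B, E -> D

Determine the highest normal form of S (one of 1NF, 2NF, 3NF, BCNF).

Candidate key: {A, B}. Prime attributes: {A, B}.
For B, G -> E we have {B, G}⁺ = {B, E, G}; {B, G} is not a superkey, so BCNF fails.
B, G -> E determines the non-prime attribute {E} from a non-superkey — 3NF is violated.
Checking every proper subset of each key, none determines a non-prime attribute — 2NF is satisfied.

2NF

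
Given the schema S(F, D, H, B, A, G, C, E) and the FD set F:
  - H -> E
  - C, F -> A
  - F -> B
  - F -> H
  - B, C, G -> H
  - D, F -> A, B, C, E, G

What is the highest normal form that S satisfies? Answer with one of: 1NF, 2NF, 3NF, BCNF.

Candidate key: {D, F}. Prime attributes: {D, F}.
H -> E: {H}⁺ = {E, H}, which is not all of the attributes, so the left side is not a superkey — BCNF is violated.
H -> E has non-prime {E} on the right and a non-superkey on the left, so 3NF fails.
{F} is a proper subset of the key {D, F}, and {F}⁺ contains the non-prime attributes {B, E, H} — a partial dependency, so 2NF is violated.

1NF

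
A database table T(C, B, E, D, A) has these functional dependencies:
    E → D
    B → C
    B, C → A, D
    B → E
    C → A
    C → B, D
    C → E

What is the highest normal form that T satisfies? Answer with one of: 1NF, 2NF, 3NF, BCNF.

Candidate keys: {B}, {C}. Prime attributes: {B, C}.
E → D: {E}⁺ = {D, E}, which is not all of the attributes, so the left side is not a superkey — BCNF is violated.
E → D determines the non-prime attribute {D} from a non-superkey — 3NF is violated.
All keys have size 1, which rules out partial dependencies — 2NF is satisfied.

2NF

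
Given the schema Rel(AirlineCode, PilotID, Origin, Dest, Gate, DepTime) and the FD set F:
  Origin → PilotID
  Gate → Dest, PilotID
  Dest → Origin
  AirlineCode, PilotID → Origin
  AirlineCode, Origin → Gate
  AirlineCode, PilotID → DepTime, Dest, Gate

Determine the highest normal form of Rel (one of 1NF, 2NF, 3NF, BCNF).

Candidate keys: {AirlineCode, Dest}, {AirlineCode, Gate}, {AirlineCode, Origin}, {AirlineCode, PilotID}. Prime attributes: {AirlineCode, Dest, Gate, Origin, PilotID}.
For Origin → PilotID we have {Origin}⁺ = {Origin, PilotID}; {Origin} is not a superkey, so BCNF fails.
Its right-hand attributes {PilotID} are all prime, as are those of every other non-superkey FD — the relation is in 3NF.

3NF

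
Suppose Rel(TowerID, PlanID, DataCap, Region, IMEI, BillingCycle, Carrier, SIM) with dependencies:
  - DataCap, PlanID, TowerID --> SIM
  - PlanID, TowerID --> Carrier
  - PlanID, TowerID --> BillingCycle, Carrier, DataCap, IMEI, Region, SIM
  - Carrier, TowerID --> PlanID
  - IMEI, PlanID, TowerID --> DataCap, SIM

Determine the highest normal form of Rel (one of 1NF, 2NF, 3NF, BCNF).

BCNF

Candidate keys: {Carrier, TowerID}, {PlanID, TowerID}. Prime attributes: {Carrier, PlanID, TowerID}.
The left-hand side of every FD is a superkey, so BCNF is satisfied.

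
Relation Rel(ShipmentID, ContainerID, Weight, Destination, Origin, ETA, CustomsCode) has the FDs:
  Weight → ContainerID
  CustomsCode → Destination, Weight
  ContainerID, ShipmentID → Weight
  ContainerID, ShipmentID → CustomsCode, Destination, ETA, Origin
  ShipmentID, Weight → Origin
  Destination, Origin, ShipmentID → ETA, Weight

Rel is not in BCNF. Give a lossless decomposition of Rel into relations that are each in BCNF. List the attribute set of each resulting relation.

Candidate keys of the original relation: {ContainerID, ShipmentID}, {CustomsCode, ShipmentID}, {Destination, Origin, ShipmentID}, {ShipmentID, Weight}.
{ContainerID, CustomsCode, Destination, ETA, Origin, ShipmentID, Weight}: {Weight} determines {ContainerID, Weight} here but is not a superkey — split on Weight → ContainerID, giving {ContainerID, Weight} and {CustomsCode, Destination, ETA, Origin, ShipmentID, Weight}.
{ContainerID, Weight}: every determinant is a superkey — BCNF.
{CustomsCode, Destination, ETA, Origin, ShipmentID, Weight}: {CustomsCode} determines {CustomsCode, Destination, Weight} here but is not a superkey — split on CustomsCode → Destination, Weight, giving {CustomsCode, Destination, Weight} and {CustomsCode, ETA, Origin, ShipmentID}.
{CustomsCode, Destination, Weight}: every determinant is a superkey — BCNF.
{CustomsCode, ETA, Origin, ShipmentID}: every determinant is a superkey — BCNF.

{ContainerID, Weight}; {CustomsCode, Destination, Weight}; {CustomsCode, ETA, Origin, ShipmentID}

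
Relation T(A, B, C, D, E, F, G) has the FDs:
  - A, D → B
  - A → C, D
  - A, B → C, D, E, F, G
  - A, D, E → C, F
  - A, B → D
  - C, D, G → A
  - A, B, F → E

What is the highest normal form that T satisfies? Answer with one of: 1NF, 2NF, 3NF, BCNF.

BCNF

Candidate keys: {A}, {C, D, G}. Prime attributes: {A, C, D, G}.
Each dependency's left side is a superkey — BCNF holds.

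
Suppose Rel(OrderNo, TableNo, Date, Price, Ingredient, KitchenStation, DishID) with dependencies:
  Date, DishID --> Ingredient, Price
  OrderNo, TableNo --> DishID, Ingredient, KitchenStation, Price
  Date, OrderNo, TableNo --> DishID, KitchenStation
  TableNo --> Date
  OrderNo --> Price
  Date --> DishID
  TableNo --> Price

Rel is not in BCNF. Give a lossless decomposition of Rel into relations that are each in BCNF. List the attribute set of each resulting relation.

{Date, DishID, Ingredient, Price}; {Date, TableNo}; {KitchenStation, OrderNo, TableNo}

Candidate key of the original relation: {OrderNo, TableNo}.
In {Date, DishID, Ingredient, KitchenStation, OrderNo, Price, TableNo}, {Date, DishID} is not a superkey ({Date, DishID}⁺ restricted to this set is {Date, DishID, Ingredient, Price}), so split on Date, DishID --> Ingredient, Price into {Date, DishID, Ingredient, Price} and {Date, DishID, KitchenStation, OrderNo, TableNo}.
{Date, DishID, Ingredient, Price} has no BCNF violation.
In {Date, DishID, KitchenStation, OrderNo, TableNo}, {TableNo} is not a superkey ({TableNo}⁺ restricted to this set is {Date, DishID, TableNo}), so split on TableNo --> Date, DishID into {Date, DishID, TableNo} and {KitchenStation, OrderNo, TableNo}.
In {Date, DishID, TableNo}, {Date} is not a superkey ({Date}⁺ restricted to this set is {Date, DishID}), so split on Date --> DishID into {Date, DishID} and {Date, TableNo}.
{Date, DishID} has no BCNF violation.
{Date, TableNo} has no BCNF violation.
{KitchenStation, OrderNo, TableNo} has no BCNF violation.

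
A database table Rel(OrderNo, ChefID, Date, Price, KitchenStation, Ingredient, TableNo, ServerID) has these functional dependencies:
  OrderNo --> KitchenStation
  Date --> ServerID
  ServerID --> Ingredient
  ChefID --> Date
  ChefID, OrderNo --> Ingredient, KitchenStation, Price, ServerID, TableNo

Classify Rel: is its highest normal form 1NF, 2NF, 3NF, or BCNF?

1NF

Candidate key: {ChefID, OrderNo}. Prime attributes: {ChefID, OrderNo}.
OrderNo --> KitchenStation breaks BCNF: {OrderNo}⁺ = {KitchenStation, OrderNo}, so {OrderNo} is not a superkey.
OrderNo --> KitchenStation determines the non-prime attribute {KitchenStation} from a non-superkey — 3NF is violated.
The proper key subset {ChefID} of {ChefID, OrderNo} determines non-prime {Date, Ingredient, ServerID}, so the relation is not even in 2NF.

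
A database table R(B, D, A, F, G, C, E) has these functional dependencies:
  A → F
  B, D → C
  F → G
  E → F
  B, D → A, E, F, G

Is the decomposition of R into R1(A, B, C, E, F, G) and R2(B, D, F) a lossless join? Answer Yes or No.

The shared attributes are {B, F} and {B, F}⁺ = {B, F, G}.
R1 ⊄ {B, F, G} and R2 ⊄ {B, F, G}, so the split is lossy.

No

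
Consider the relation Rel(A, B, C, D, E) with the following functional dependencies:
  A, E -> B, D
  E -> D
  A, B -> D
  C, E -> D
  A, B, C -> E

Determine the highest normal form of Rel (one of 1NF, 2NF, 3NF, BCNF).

1NF

Candidate keys: {A, B, C}, {A, C, E}. Prime attributes: {A, B, C, E}.
A, E -> B, D breaks BCNF: {A, E}⁺ = {A, B, D, E}, so {A, E} is not a superkey.
A, E -> B, D determines the non-prime attribute {D} from a non-superkey — 3NF is violated.
{A, B} is a proper subset of the key {A, B, C}, and {A, B}⁺ contains the non-prime attribute {D} — a partial dependency, so 2NF is violated.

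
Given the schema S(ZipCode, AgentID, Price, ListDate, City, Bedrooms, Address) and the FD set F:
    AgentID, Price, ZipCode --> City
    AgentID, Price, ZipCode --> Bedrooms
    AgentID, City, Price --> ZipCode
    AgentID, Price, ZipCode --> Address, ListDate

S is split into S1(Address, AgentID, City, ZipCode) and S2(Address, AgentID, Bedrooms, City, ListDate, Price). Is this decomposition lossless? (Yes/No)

No

S1 ∩ S2 = {Address, AgentID, City}; its closure under F is {Address, AgentID, City}.
S1 ⊄ {Address, AgentID, City} and S2 ⊄ {Address, AgentID, City}, so the split is lossy.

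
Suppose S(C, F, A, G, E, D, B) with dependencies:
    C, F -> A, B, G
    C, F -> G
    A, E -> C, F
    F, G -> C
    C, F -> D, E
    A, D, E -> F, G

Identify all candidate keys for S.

{A, E}⁺ = {A, B, C, D, E, F, G}, which is every attribute, so {A, E} is a candidate key.
{C, F}⁺ = {A, B, C, D, E, F, G}, which is every attribute, so {C, F} is a candidate key.
{F, G}⁺ = {A, B, C, D, E, F, G}, which is every attribute, so {F, G} is a candidate key.
Any other superkey properly contains one of these, so there are no further candidate keys.

{A, E}, {C, F}, {F, G}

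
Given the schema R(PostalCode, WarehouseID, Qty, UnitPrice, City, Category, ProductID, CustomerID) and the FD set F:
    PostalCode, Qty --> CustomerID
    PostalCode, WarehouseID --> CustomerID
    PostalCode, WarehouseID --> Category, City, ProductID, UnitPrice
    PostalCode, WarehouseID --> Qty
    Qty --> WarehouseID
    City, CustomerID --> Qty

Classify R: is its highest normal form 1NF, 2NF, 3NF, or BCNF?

3NF

Candidate keys: {City, CustomerID, PostalCode}, {PostalCode, Qty}, {PostalCode, WarehouseID}. Prime attributes: {City, CustomerID, PostalCode, Qty, WarehouseID}.
Qty --> WarehouseID breaks BCNF: {Qty}⁺ = {Qty, WarehouseID}, so {Qty} is not a superkey.
Its right-hand attributes {WarehouseID} are all prime, as are those of every other non-superkey FD — the relation is in 3NF.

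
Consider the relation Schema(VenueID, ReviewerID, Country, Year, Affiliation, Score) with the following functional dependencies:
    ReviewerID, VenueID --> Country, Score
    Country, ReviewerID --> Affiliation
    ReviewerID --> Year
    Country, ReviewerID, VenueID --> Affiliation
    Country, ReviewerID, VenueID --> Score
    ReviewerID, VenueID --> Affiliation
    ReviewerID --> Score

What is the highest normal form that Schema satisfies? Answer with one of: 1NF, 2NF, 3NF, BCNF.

1NF

Candidate key: {ReviewerID, VenueID}. Prime attributes: {ReviewerID, VenueID}.
Country, ReviewerID --> Affiliation: {Country, ReviewerID}⁺ = {Affiliation, Country, ReviewerID, Score, Year}, which is not all of the attributes, so the left side is not a superkey — BCNF is violated.
Country, ReviewerID --> Affiliation determines the non-prime attribute {Affiliation} from a non-superkey — 3NF is violated.
The proper key subset {ReviewerID} of {ReviewerID, VenueID} determines non-prime {Score, Year}, so the relation is not even in 2NF.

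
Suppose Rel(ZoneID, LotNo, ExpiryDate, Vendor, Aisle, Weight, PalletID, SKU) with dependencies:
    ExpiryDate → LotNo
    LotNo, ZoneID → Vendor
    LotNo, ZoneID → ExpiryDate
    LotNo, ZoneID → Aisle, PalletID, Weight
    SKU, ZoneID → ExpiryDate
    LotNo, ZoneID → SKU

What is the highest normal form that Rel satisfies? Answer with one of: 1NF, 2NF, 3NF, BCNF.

Candidate keys: {ExpiryDate, ZoneID}, {LotNo, ZoneID}, {SKU, ZoneID}. Prime attributes: {ExpiryDate, LotNo, SKU, ZoneID}.
ExpiryDate → LotNo breaks BCNF: {ExpiryDate}⁺ = {ExpiryDate, LotNo}, so {ExpiryDate} is not a superkey.
But every attribute on its right side ({LotNo}) is prime, and the same holds for every other non-superkey FD, so 3NF still holds.

3NF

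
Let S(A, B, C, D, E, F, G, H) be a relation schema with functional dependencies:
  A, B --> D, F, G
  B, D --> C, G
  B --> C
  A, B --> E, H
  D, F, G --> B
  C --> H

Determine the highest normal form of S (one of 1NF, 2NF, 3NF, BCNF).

Candidate keys: {A, B}, {A, D, F, G}. Prime attributes: {A, B, D, F, G}.
B, D --> C, G breaks BCNF: {B, D}⁺ = {B, C, D, G, H}, so {B, D} is not a superkey.
B, D --> C, G determines the non-prime attribute {C} from a non-superkey — 3NF is violated.
The proper key subset {B} of {A, B} determines non-prime {C, H}, so the relation is not even in 2NF.

1NF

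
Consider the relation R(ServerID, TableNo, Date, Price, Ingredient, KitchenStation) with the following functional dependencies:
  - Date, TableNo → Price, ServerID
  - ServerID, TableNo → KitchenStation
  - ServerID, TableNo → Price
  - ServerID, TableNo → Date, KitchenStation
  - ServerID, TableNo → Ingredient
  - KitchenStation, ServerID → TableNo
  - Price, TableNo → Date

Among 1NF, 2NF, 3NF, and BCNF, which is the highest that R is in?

BCNF

Candidate keys: {Date, TableNo}, {KitchenStation, ServerID}, {Price, TableNo}, {ServerID, TableNo}. Prime attributes: {Date, KitchenStation, Price, ServerID, TableNo}.
The left-hand side of every FD is a superkey, so BCNF is satisfied.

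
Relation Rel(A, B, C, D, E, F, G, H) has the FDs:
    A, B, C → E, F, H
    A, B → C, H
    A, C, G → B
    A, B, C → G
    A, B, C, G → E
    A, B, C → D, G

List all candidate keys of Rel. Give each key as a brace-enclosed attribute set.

{A, B}, {A, C, G}

{A} never appears on the right of any FD, so every key must include it.
{A, B}⁺ = {A, B, C, D, E, F, G, H}, which is every attribute, so {A, B} is a candidate key.
{A, C, G}⁺ = {A, B, C, D, E, F, G, H}, which is every attribute, so {A, C, G} is a candidate key.
No proper subset of any of these is a key, and no other minimal superkey exists.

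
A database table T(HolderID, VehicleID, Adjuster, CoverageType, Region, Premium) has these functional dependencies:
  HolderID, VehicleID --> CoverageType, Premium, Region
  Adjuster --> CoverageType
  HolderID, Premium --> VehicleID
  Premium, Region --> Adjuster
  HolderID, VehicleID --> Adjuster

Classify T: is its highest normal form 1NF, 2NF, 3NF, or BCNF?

2NF

Candidate keys: {HolderID, Premium}, {HolderID, VehicleID}. Prime attributes: {HolderID, Premium, VehicleID}.
Adjuster --> CoverageType: {Adjuster}⁺ = {Adjuster, CoverageType}, which is not all of the attributes, so the left side is not a superkey — BCNF is violated.
Adjuster --> CoverageType determines the non-prime attribute {CoverageType} from a non-superkey — 3NF is violated.
No non-prime attribute depends on a proper subset of any candidate key, so 2NF holds.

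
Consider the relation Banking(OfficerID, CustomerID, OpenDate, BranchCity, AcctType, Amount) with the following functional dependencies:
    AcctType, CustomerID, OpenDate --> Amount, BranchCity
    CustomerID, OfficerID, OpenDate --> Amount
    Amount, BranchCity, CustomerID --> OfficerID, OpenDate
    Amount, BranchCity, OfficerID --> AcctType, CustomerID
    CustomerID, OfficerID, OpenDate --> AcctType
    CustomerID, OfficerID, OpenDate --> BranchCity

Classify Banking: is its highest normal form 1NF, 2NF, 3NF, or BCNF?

BCNF

Candidate keys: {AcctType, CustomerID, OpenDate}, {Amount, BranchCity, CustomerID}, {Amount, BranchCity, OfficerID}, {CustomerID, OfficerID, OpenDate}. Prime attributes: {AcctType, Amount, BranchCity, CustomerID, OfficerID, OpenDate}.
The left-hand side of every FD is a superkey, so BCNF is satisfied.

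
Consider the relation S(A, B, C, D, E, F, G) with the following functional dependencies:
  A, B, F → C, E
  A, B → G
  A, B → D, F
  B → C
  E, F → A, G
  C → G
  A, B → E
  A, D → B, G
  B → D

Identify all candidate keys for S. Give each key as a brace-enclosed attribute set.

{A, B}, {A, D}, {B, E, F}, {D, E, F}

{A, B} is a candidate key since {A, B}⁺ = {A, B, C, D, E, F, G} covers every attribute.
{A, D} is a candidate key since {A, D}⁺ = {A, B, C, D, E, F, G} covers every attribute.
{B, E, F} is a candidate key since {B, E, F}⁺ = {A, B, C, D, E, F, G} covers every attribute.
{D, E, F} is a candidate key since {D, E, F}⁺ = {A, B, C, D, E, F, G} covers every attribute.
Any other superkey properly contains one of these, so there are no further candidate keys.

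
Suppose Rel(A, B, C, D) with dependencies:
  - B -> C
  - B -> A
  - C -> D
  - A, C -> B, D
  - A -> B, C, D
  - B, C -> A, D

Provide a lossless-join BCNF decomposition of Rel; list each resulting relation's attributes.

Candidate keys of the original relation: {A}, {B}.
{A, B, C, D}: {C} determines {C, D} here but is not a superkey — split on C -> D, giving {C, D} and {A, B, C}.
{C, D} is in BCNF.
{A, B, C} is in BCNF.

{A, B, C}; {C, D}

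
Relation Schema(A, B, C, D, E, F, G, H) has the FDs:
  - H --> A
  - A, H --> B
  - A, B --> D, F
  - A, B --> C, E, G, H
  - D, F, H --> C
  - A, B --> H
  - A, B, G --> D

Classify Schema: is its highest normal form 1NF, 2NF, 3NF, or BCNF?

Candidate keys: {A, B}, {H}. Prime attributes: {A, B, H}.
Every FD has a superkey on the left, so the relation is in BCNF.

BCNF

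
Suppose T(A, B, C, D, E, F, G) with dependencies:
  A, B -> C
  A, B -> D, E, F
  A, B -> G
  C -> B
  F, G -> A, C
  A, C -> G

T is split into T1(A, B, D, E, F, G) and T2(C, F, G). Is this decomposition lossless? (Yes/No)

Yes

T1 ∩ T2 = {F, G}; its closure under F is {A, B, C, D, E, F, G}.
Since T1 ⊆ {A, B, C, D, E, F, G}, the intersection is a superkey of T1; the decomposition is lossless.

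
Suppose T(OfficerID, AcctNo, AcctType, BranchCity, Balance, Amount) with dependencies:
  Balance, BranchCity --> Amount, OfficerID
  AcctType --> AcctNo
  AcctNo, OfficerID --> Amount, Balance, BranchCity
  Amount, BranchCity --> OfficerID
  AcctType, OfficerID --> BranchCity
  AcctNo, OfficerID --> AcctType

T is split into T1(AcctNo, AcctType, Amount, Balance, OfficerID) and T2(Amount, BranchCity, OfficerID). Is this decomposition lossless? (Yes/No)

No

The shared attributes are {Amount, OfficerID} and {Amount, OfficerID}⁺ = {Amount, OfficerID}.
T1 ⊄ {Amount, OfficerID} and T2 ⊄ {Amount, OfficerID}, so the split is lossy.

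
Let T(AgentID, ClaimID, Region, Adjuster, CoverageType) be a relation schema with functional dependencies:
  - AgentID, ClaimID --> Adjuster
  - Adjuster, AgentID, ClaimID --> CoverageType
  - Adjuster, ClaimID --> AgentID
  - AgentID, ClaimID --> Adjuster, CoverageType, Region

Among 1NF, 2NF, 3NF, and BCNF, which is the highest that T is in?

BCNF

Candidate keys: {Adjuster, ClaimID}, {AgentID, ClaimID}. Prime attributes: {Adjuster, AgentID, ClaimID}.
Every FD has a superkey on the left, so the relation is in BCNF.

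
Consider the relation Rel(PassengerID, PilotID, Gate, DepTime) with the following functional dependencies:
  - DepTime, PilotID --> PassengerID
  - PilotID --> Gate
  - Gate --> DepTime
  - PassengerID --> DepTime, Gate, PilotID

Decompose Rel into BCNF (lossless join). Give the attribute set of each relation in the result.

{DepTime, Gate}; {Gate, PassengerID, PilotID}

Candidate keys of the original relation: {PassengerID}, {PilotID}.
{DepTime, Gate, PassengerID, PilotID}: {Gate} determines {DepTime, Gate} here but is not a superkey — split on Gate --> DepTime, giving {DepTime, Gate} and {Gate, PassengerID, PilotID}.
{DepTime, Gate} is in BCNF.
{Gate, PassengerID, PilotID} is in BCNF.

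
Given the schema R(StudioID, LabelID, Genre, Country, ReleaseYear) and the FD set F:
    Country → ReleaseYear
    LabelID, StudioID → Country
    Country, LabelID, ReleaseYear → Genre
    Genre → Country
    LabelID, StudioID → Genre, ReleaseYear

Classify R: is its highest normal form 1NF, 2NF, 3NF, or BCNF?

Candidate key: {LabelID, StudioID}. Prime attributes: {LabelID, StudioID}.
For Country → ReleaseYear we have {Country}⁺ = {Country, ReleaseYear}; {Country} is not a superkey, so BCNF fails.
Country → ReleaseYear has non-prime {ReleaseYear} on the right and a non-superkey on the left, so 3NF fails.
No proper subset of a key has a non-prime attribute in its closure, so there is no partial dependency; 2NF holds.

2NF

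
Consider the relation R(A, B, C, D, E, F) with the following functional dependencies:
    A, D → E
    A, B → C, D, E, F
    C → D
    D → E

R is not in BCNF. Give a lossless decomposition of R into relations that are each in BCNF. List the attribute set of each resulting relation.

{A, B, C, F}; {A, D}; {C, D}; {D, E}

Candidate key of the original relation: {A, B}.
{A, B, C, D, E, F}: {A, D} determines {A, D, E} here but is not a superkey — split on A, D → E, giving {A, D, E} and {A, B, C, D, F}.
{A, D, E}: {D} determines {D, E} here but is not a superkey — split on D → E, giving {D, E} and {A, D}.
{D, E} is in BCNF.
{A, D} is in BCNF.
{A, B, C, D, F}: {C} determines {C, D} here but is not a superkey — split on C → D, giving {C, D} and {A, B, C, F}.
{C, D} is in BCNF.
{A, B, C, F} is in BCNF.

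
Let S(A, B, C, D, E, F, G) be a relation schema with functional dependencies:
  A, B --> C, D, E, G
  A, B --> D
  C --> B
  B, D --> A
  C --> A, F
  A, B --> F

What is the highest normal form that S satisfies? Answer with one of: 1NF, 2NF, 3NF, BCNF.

BCNF

Candidate keys: {A, B}, {B, D}, {C}. Prime attributes: {A, B, C, D}.
The left-hand side of every FD is a superkey, so BCNF is satisfied.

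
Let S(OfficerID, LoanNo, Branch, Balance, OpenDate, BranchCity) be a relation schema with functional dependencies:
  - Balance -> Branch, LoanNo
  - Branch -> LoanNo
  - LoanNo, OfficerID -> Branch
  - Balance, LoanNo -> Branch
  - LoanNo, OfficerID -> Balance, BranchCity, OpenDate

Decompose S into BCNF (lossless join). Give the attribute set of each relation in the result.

Candidate keys of the original relation: {Balance, OfficerID}, {Branch, OfficerID}, {LoanNo, OfficerID}.
Within {Balance, Branch, BranchCity, LoanNo, OfficerID, OpenDate}: {Balance}⁺ ∩ {Balance, Branch, BranchCity, LoanNo, OfficerID, OpenDate} = {Balance, Branch, LoanNo}, not the whole set, so Balance -> Branch, LoanNo violates BCNF; decompose into {Balance, Branch, LoanNo} and {Balance, BranchCity, OfficerID, OpenDate}.
Within {Balance, Branch, LoanNo}: {Branch}⁺ ∩ {Balance, Branch, LoanNo} = {Branch, LoanNo}, not the whole set, so Branch -> LoanNo violates BCNF; decompose into {Branch, LoanNo} and {Balance, Branch}.
{Branch, LoanNo} has no BCNF violation.
{Balance, Branch} has no BCNF violation.
{Balance, BranchCity, OfficerID, OpenDate} has no BCNF violation.

{Balance, Branch}; {Balance, BranchCity, OfficerID, OpenDate}; {Branch, LoanNo}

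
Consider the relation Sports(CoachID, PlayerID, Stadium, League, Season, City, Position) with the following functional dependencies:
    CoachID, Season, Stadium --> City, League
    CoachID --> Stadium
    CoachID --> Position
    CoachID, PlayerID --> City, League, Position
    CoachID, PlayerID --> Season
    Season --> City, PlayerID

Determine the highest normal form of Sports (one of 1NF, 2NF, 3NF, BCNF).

1NF

Candidate keys: {CoachID, PlayerID}, {CoachID, Season}. Prime attributes: {CoachID, PlayerID, Season}.
CoachID --> Stadium: {CoachID}⁺ = {CoachID, Position, Stadium}, which is not all of the attributes, so the left side is not a superkey — BCNF is violated.
CoachID --> Stadium determines the non-prime attribute {Stadium} from a non-superkey — 3NF is violated.
{CoachID} is a proper subset of the key {CoachID, PlayerID}, and {CoachID}⁺ contains the non-prime attributes {Position, Stadium} — a partial dependency, so 2NF is violated.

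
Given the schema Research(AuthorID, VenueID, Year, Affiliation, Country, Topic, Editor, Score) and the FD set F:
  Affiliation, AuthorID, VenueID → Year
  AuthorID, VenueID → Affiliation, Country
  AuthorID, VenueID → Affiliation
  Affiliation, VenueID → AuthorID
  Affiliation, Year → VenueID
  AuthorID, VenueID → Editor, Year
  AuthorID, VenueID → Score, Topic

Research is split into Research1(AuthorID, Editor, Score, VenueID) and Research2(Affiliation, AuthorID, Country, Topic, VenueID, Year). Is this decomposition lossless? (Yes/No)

Yes

Common attributes: {AuthorID, VenueID}; their closure is {Affiliation, AuthorID, Country, Editor, Score, Topic, VenueID, Year}.
Since Research1 ⊆ {Affiliation, AuthorID, Country, Editor, Score, Topic, VenueID, Year}, the intersection is a superkey of Research1; the decomposition is lossless.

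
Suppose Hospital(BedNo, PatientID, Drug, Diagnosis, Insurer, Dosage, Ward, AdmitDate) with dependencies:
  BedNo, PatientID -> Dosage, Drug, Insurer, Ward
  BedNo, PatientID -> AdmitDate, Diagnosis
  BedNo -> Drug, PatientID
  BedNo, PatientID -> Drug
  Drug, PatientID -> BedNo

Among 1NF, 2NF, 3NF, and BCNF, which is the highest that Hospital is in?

BCNF

Candidate keys: {BedNo}, {Drug, PatientID}. Prime attributes: {BedNo, Drug, PatientID}.
The left-hand side of every FD is a superkey, so BCNF is satisfied.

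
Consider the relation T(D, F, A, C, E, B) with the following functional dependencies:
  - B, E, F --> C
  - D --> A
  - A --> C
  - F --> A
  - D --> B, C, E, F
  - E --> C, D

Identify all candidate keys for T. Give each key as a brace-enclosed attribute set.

{D}⁺ = {A, B, C, D, E, F}, which is every attribute, so {D} is a candidate key.
{E}⁺ = {A, B, C, D, E, F}, which is every attribute, so {E} is a candidate key.
No proper subset of any of these is a key, and no other minimal superkey exists.

{D}, {E}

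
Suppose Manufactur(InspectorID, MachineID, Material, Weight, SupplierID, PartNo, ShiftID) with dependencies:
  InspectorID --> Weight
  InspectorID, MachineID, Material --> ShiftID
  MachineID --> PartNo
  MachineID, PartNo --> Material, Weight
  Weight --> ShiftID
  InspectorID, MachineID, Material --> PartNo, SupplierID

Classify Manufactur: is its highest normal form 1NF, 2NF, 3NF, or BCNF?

Candidate key: {InspectorID, MachineID}. Prime attributes: {InspectorID, MachineID}.
InspectorID --> Weight breaks BCNF: {InspectorID}⁺ = {InspectorID, ShiftID, Weight}, so {InspectorID} is not a superkey.
InspectorID --> Weight determines the non-prime attribute {Weight} from a non-superkey — 3NF is violated.
Since {InspectorID} ⊂ {InspectorID, MachineID} and {InspectorID}⁺ ⊇ {ShiftID, Weight} with {ShiftID, Weight} non-prime, there is a partial dependency; 2NF fails.

1NF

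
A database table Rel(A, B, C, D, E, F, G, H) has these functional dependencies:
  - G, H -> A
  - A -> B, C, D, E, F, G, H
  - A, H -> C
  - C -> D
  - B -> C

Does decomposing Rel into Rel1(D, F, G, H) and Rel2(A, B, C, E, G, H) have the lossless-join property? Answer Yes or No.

Yes

The shared attributes are {G, H} and {G, H}⁺ = {A, B, C, D, E, F, G, H}.
Rel1 is contained in that closure, so Rel1 ∩ Rel2 -> Rel1 holds and the join is lossless.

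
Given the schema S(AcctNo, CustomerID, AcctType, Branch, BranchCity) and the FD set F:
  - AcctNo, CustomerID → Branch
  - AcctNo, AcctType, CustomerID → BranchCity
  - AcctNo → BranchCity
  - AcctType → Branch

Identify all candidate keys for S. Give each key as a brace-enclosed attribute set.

No FD produces {AcctNo, AcctType, CustomerID}, so they must be in every candidate key.
{AcctNo, AcctType, CustomerID}⁺ = {AcctNo, AcctType, Branch, BranchCity, CustomerID}, which is every attribute, so {AcctNo, AcctType, CustomerID} is a candidate key.
No smaller or unrelated set reaches every attribute, so there are no other keys.

{AcctNo, AcctType, CustomerID}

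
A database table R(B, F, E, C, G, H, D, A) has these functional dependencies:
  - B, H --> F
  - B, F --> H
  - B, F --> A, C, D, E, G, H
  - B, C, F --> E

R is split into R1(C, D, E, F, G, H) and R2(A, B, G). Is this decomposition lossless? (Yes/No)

R1 ∩ R2 = {G}; its closure under F is {G}.
Neither R1 nor R2 is contained in that closure, so the decomposition is lossy.

No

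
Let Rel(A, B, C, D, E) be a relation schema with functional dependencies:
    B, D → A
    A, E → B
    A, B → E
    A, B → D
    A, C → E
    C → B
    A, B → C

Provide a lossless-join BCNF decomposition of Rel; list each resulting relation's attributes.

{A, C, D, E}; {B, C}

Candidate keys of the original relation: {A, B}, {A, C}, {A, E}, {B, D}, {C, D}.
Within {A, B, C, D, E}: {C}⁺ ∩ {A, B, C, D, E} = {B, C}, not the whole set, so C → B violates BCNF; decompose into {B, C} and {A, C, D, E}.
{B, C}: every determinant is a superkey — BCNF.
{A, C, D, E}: every determinant is a superkey — BCNF.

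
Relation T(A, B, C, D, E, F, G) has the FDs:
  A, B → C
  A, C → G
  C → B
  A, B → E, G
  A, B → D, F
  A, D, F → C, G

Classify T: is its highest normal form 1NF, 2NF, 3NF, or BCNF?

Candidate keys: {A, B}, {A, C}, {A, D, F}. Prime attributes: {A, B, C, D, F}.
For C → B we have {C}⁺ = {B, C}; {C} is not a superkey, so BCNF fails.
But every attribute on its right side ({B}) is prime, and the same holds for every other non-superkey FD, so 3NF still holds.

3NF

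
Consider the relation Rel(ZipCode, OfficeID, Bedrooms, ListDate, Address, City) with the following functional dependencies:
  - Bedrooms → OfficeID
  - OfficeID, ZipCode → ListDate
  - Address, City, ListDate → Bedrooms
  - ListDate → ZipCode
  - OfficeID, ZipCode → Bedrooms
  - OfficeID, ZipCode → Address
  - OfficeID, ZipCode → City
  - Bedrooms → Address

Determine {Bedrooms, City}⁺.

{Address, Bedrooms, City, OfficeID}

Start with {Bedrooms, City}.
Bedrooms → OfficeID applies; add {OfficeID} → now {Bedrooms, City, OfficeID}.
Bedrooms → Address applies; add {Address} → now {Address, Bedrooms, City, OfficeID}.
No further FD applies.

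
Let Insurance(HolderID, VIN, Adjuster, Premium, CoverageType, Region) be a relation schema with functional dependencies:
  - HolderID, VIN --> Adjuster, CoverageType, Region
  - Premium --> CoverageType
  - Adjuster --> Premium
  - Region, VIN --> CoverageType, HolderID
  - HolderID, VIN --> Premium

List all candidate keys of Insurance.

{VIN} never appears on the right of any FD, so every key must include it.
{HolderID, VIN}⁺ = {Adjuster, CoverageType, HolderID, Premium, Region, VIN}, which is every attribute, so {HolderID, VIN} is a candidate key.
{Region, VIN}⁺ = {Adjuster, CoverageType, HolderID, Premium, Region, VIN}, which is every attribute, so {Region, VIN} is a candidate key.
Any other superkey properly contains one of these, so there are no further candidate keys.

{HolderID, VIN}, {Region, VIN}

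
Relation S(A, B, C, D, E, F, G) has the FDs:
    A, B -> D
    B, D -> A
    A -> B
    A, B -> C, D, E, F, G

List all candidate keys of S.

{A}, {B, D}

{A}⁺ = {A, B, C, D, E, F, G}, which is every attribute, so {A} is a candidate key.
{B, D}⁺ = {A, B, C, D, E, F, G}, which is every attribute, so {B, D} is a candidate key.
No proper subset of any of these is a key, and no other minimal superkey exists.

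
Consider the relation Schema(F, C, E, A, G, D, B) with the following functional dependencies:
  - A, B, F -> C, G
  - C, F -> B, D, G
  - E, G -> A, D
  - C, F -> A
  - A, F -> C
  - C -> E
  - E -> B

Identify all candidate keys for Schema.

Attributes never on any right-hand side: {F} — every candidate key must contain it.
{A, F} is a candidate key since {A, F}⁺ = {A, B, C, D, E, F, G} covers every attribute.
{C, F} is a candidate key since {C, F}⁺ = {A, B, C, D, E, F, G} covers every attribute.
{E, F, G} is a candidate key since {E, F, G}⁺ = {A, B, C, D, E, F, G} covers every attribute.
No proper subset of any of these is a key, and no other minimal superkey exists.

{A, F}, {C, F}, {E, F, G}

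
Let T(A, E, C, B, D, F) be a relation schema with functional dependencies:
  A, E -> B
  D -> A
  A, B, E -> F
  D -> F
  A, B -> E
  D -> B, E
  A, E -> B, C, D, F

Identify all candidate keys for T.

{A, B}, {A, E}, {D}

Closure of {D} is {A, B, C, D, E, F}, the whole schema; {D} is a candidate key.
Closure of {A, B} is {A, B, C, D, E, F}, the whole schema; {A, B} is a candidate key.
Closure of {A, E} is {A, B, C, D, E, F}, the whole schema; {A, E} is a candidate key.
These are minimal and exhaustive — every other superkey contains one of them.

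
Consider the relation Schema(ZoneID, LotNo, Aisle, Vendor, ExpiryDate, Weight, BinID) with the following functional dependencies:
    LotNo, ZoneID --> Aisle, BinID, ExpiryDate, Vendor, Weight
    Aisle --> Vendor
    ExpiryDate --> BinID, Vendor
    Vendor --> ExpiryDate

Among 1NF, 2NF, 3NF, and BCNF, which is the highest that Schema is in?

Candidate key: {LotNo, ZoneID}. Prime attributes: {LotNo, ZoneID}.
Aisle --> Vendor: {Aisle}⁺ = {Aisle, BinID, ExpiryDate, Vendor}, which is not all of the attributes, so the left side is not a superkey — BCNF is violated.
Aisle --> Vendor has non-prime {Vendor} on the right and a non-superkey on the left, so 3NF fails.
No proper subset of a key has a non-prime attribute in its closure, so there is no partial dependency; 2NF holds.

2NF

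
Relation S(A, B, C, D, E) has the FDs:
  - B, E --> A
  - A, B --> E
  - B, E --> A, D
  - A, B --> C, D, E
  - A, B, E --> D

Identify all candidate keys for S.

No FD produces {B}, so it must be in every candidate key.
{A, B}⁺ = {A, B, C, D, E} — all of the relation — so {A, B} is a candidate key.
{B, E}⁺ = {A, B, C, D, E} — all of the relation — so {B, E} is a candidate key.
These are minimal and exhaustive — every other superkey contains one of them.

{A, B}, {B, E}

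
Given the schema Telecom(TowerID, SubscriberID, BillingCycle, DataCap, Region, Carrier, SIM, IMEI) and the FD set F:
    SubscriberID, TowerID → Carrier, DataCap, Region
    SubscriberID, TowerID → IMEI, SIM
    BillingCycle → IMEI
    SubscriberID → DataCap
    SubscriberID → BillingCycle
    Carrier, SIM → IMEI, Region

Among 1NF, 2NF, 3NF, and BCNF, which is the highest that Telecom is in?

Candidate key: {SubscriberID, TowerID}. Prime attributes: {SubscriberID, TowerID}.
For BillingCycle → IMEI we have {BillingCycle}⁺ = {BillingCycle, IMEI}; {BillingCycle} is not a superkey, so BCNF fails.
BillingCycle → IMEI determines the non-prime attribute {IMEI} from a non-superkey — 3NF is violated.
The proper key subset {SubscriberID} of {SubscriberID, TowerID} determines non-prime {BillingCycle, DataCap, IMEI}, so the relation is not even in 2NF.

1NF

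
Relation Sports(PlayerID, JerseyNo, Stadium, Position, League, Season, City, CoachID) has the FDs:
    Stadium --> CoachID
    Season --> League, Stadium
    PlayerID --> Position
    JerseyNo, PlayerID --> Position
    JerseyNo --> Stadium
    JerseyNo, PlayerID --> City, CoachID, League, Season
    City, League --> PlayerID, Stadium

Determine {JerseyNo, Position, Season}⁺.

Start with {JerseyNo, Position, Season}.
Season --> League, Stadium applies; add {League, Stadium} → now {JerseyNo, League, Position, Season, Stadium}.
Stadium --> CoachID applies; add {CoachID} → now {CoachID, JerseyNo, League, Position, Season, Stadium}.
No further FD applies.

{CoachID, JerseyNo, League, Position, Season, Stadium}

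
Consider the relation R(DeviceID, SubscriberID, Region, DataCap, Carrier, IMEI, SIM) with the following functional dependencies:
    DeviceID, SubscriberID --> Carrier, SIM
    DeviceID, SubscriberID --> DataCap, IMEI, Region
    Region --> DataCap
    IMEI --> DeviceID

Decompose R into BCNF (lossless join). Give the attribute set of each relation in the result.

{Carrier, IMEI, Region, SIM, SubscriberID}; {DataCap, Region}; {DeviceID, IMEI}

Candidate keys of the original relation: {DeviceID, SubscriberID}, {IMEI, SubscriberID}.
In {Carrier, DataCap, DeviceID, IMEI, Region, SIM, SubscriberID}, {Region} is not a superkey ({Region}⁺ restricted to this set is {DataCap, Region}), so split on Region --> DataCap into {DataCap, Region} and {Carrier, DeviceID, IMEI, Region, SIM, SubscriberID}.
{DataCap, Region} is in BCNF.
In {Carrier, DeviceID, IMEI, Region, SIM, SubscriberID}, {IMEI} is not a superkey ({IMEI}⁺ restricted to this set is {DeviceID, IMEI}), so split on IMEI --> DeviceID into {DeviceID, IMEI} and {Carrier, IMEI, Region, SIM, SubscriberID}.
{DeviceID, IMEI} is in BCNF.
{Carrier, IMEI, Region, SIM, SubscriberID} is in BCNF.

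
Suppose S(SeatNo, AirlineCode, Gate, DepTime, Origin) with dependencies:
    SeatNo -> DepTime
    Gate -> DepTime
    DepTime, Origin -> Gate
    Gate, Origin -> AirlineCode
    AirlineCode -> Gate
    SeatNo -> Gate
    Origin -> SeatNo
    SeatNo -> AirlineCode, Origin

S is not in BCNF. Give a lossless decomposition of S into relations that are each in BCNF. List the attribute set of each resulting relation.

{AirlineCode, Gate}; {AirlineCode, Origin, SeatNo}; {DepTime, Gate}

Candidate keys of the original relation: {Origin}, {SeatNo}.
Within {AirlineCode, DepTime, Gate, Origin, SeatNo}: {Gate}⁺ ∩ {AirlineCode, DepTime, Gate, Origin, SeatNo} = {DepTime, Gate}, not the whole set, so Gate -> DepTime violates BCNF; decompose into {DepTime, Gate} and {AirlineCode, Gate, Origin, SeatNo}.
{DepTime, Gate} has no BCNF violation.
Within {AirlineCode, Gate, Origin, SeatNo}: {AirlineCode}⁺ ∩ {AirlineCode, Gate, Origin, SeatNo} = {AirlineCode, Gate}, not the whole set, so AirlineCode -> Gate violates BCNF; decompose into {AirlineCode, Gate} and {AirlineCode, Origin, SeatNo}.
{AirlineCode, Gate} has no BCNF violation.
{AirlineCode, Origin, SeatNo} has no BCNF violation.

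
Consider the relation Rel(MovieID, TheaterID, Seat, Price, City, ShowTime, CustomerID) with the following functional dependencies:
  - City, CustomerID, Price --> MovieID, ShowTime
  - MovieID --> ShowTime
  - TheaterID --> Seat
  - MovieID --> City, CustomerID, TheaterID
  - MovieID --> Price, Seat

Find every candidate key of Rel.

{MovieID} is a candidate key since {MovieID}⁺ = {City, CustomerID, MovieID, Price, Seat, ShowTime, TheaterID} covers every attribute.
{City, CustomerID, Price} is a candidate key since {City, CustomerID, Price}⁺ = {City, CustomerID, MovieID, Price, Seat, ShowTime, TheaterID} covers every attribute.
These are minimal and exhaustive — every other superkey contains one of them.

{City, CustomerID, Price}, {MovieID}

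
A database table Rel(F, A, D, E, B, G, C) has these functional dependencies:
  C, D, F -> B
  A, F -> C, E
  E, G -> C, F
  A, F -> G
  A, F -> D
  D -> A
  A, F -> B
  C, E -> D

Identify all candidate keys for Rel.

{A, F}⁺ = {A, B, C, D, E, F, G}, which is every attribute, so {A, F} is a candidate key.
{D, F}⁺ = {A, B, C, D, E, F, G}, which is every attribute, so {D, F} is a candidate key.
{E, G}⁺ = {A, B, C, D, E, F, G}, which is every attribute, so {E, G} is a candidate key.
{C, E, F}⁺ = {A, B, C, D, E, F, G}, which is every attribute, so {C, E, F} is a candidate key.
Any other superkey properly contains one of these, so there are no further candidate keys.

{A, F}, {C, E, F}, {D, F}, {E, G}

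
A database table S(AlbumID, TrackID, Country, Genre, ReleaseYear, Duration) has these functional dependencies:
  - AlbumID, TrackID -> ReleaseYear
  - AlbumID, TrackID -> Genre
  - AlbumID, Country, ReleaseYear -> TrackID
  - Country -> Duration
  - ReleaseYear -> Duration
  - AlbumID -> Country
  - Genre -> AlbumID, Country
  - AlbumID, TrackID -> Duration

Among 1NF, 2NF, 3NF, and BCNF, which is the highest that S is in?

1NF

Candidate keys: {AlbumID, ReleaseYear}, {AlbumID, TrackID}, {Genre, ReleaseYear}, {Genre, TrackID}. Prime attributes: {AlbumID, Genre, ReleaseYear, TrackID}.
Country -> Duration breaks BCNF: {Country}⁺ = {Country, Duration}, so {Country} is not a superkey.
Because {Duration} is non-prime and the left side of Country -> Duration is not a superkey, the relation is not in 3NF.
The proper key subset {AlbumID} of {AlbumID, ReleaseYear} determines non-prime {Country, Duration}, so the relation is not even in 2NF.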